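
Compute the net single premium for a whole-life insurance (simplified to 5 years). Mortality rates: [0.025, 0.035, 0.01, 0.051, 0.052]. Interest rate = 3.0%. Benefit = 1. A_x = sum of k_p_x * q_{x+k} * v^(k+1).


v = 0.970874
Year 0: k_p_x=1.0, q=0.025, term=0.024272
Year 1: k_p_x=0.975, q=0.035, term=0.032166
Year 2: k_p_x=0.940875, q=0.01, term=0.00861
Year 3: k_p_x=0.931466, q=0.051, term=0.042207
Year 4: k_p_x=0.883961, q=0.052, term=0.039651
A_x = 0.1469


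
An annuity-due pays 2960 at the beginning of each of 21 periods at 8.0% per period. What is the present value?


PV_due = PMT * (1-(1+i)^(-n))/i * (1+i)
PV_immediate = 29649.7373
PV_due = 29649.7373 * 1.08
= 32021.7163


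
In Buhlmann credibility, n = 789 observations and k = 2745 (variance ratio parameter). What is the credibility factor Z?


Z = n / (n + k)
= 789 / (789 + 2745)
= 789 / 3534
= 0.2233


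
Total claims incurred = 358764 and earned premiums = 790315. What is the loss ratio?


Loss ratio = claims / premiums
= 358764 / 790315
= 0.454


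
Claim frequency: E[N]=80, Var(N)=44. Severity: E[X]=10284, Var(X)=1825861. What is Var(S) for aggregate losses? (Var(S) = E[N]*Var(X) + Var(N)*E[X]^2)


Var(S) = E[N]*Var(X) + Var(N)*E[X]^2
= 80*1825861 + 44*10284^2
= 146068880 + 4653468864
= 4.7995e+09


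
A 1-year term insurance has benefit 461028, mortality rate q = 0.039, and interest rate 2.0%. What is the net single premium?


NSP = benefit * q * v
v = 1/(1+i) = 0.980392
NSP = 461028 * 0.039 * 0.980392
= 17627.5412


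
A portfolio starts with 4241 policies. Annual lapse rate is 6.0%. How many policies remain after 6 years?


remaining = initial * (1 - lapse)^years
= 4241 * (1 - 0.06)^6
= 4241 * 0.68987
= 2925.7377


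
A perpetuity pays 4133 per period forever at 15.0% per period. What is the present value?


PV = PMT / i
= 4133 / 0.15
= 27553.3333


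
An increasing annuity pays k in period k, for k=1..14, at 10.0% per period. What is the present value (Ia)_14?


(Ia)_n = sum_{k=1}^{n} k * v^k, v = 1/(1+i)
v = 0.909091
Sum computed term by term:
(Ia)_14 = 44.1672


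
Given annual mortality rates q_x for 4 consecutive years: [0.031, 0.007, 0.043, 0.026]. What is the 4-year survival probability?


p_k = 1 - q_k for each year
Survival = product of (1 - q_k)
= 0.969 * 0.993 * 0.957 * 0.974
= 0.8969


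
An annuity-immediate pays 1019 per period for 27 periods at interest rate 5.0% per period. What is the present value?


PV = PMT * (1 - (1+i)^(-n)) / i
= 1019 * (1 - (1+0.05)^(-27)) / 0.05
= 1019 * (1 - 0.267848) / 0.05
= 1019 * 14.643034
= 14921.2513


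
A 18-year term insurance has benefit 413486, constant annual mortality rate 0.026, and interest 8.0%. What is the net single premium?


NSP = benefit * sum_{k=0}^{n-1} k_p_x * q * v^(k+1)
With constant q=0.026, v=0.925926
Sum = 0.20708
NSP = 413486 * 0.20708
= 85624.5563


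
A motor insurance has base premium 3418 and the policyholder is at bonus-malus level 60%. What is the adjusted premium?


adjusted = base * BM_level / 100
= 3418 * 60 / 100
= 3418 * 0.6
= 2050.8


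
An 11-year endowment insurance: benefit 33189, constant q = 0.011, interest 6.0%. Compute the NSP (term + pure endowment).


Term component = 2743.549
Pure endowment = 11_p_x * v^11 * benefit = 0.88544 * 0.526788 * 33189 = 15480.6381
NSP = 18224.1871


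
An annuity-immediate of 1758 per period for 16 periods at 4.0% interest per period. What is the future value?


FV = PMT * ((1+i)^n - 1) / i
= 1758 * ((1.04)^16 - 1) / 0.04
= 1758 * (1.872981 - 1) / 0.04
= 38367.5257


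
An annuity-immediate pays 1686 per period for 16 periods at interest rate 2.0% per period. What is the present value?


PV = PMT * (1 - (1+i)^(-n)) / i
= 1686 * (1 - (1+0.02)^(-16)) / 0.02
= 1686 * (1 - 0.728446) / 0.02
= 1686 * 13.577709
= 22892.0179


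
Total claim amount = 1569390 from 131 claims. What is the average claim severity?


severity = total / number
= 1569390 / 131
= 11980.0763


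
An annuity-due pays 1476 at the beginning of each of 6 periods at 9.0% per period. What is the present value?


PV_due = PMT * (1-(1+i)^(-n))/i * (1+i)
PV_immediate = 6621.2158
PV_due = 6621.2158 * 1.09
= 7217.1253


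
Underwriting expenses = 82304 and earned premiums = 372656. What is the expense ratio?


Expense ratio = expenses / premiums
= 82304 / 372656
= 0.2209


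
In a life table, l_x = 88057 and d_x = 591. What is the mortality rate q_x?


q_x = d_x / l_x
= 591 / 88057
= 0.0067


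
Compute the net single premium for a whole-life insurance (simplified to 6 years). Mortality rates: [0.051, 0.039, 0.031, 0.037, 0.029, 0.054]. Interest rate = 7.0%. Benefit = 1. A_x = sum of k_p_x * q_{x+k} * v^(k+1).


v = 0.934579
Year 0: k_p_x=1.0, q=0.051, term=0.047664
Year 1: k_p_x=0.949, q=0.039, term=0.032327
Year 2: k_p_x=0.911989, q=0.031, term=0.023078
Year 3: k_p_x=0.883717, q=0.037, term=0.024945
Year 4: k_p_x=0.85102, q=0.029, term=0.017596
Year 5: k_p_x=0.82634, q=0.054, term=0.029734
A_x = 0.1753


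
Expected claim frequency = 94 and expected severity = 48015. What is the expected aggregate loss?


E[S] = E[N] * E[X]
= 94 * 48015
= 4.5134e+06


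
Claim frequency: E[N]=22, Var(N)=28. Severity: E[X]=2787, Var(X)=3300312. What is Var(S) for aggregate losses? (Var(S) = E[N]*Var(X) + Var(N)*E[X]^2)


Var(S) = E[N]*Var(X) + Var(N)*E[X]^2
= 22*3300312 + 28*2787^2
= 72606864 + 217486332
= 2.9009e+08


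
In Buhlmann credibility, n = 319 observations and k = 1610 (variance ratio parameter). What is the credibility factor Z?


Z = n / (n + k)
= 319 / (319 + 1610)
= 319 / 1929
= 0.1654


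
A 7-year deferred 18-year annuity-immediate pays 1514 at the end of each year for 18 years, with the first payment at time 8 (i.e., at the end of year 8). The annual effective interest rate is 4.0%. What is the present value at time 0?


PV at time 7 of the 18-year annuity-immediate:
a_n = 1514 * (1-(1+0.04)^(-18))/0.04 = 19166.1756
Discount back 7 years to time 0:
PV = 19166.1756 * (1+0.04)^(-7)
= 19166.1756 * 0.759918
= 14564.7183


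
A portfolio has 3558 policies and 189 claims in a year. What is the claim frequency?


frequency = claims / policies
= 189 / 3558
= 0.0531


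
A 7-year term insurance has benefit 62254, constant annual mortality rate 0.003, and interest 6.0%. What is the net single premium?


NSP = benefit * sum_{k=0}^{n-1} k_p_x * q * v^(k+1)
With constant q=0.003, v=0.943396
Sum = 0.016609
NSP = 62254 * 0.016609
= 1033.9619


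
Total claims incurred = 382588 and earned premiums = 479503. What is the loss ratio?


Loss ratio = claims / premiums
= 382588 / 479503
= 0.7979


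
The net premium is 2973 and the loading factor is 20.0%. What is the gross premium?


Gross = net * (1 + loading)
= 2973 * (1 + 0.2)
= 2973 * 1.2
= 3567.6


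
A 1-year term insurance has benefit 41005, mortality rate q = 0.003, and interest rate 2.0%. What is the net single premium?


NSP = benefit * q * v
v = 1/(1+i) = 0.980392
NSP = 41005 * 0.003 * 0.980392
= 120.6029


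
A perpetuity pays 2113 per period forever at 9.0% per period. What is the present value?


PV = PMT / i
= 2113 / 0.09
= 23477.7778


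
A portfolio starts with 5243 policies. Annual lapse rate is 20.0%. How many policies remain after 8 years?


remaining = initial * (1 - lapse)^years
= 5243 * (1 - 0.2)^8
= 5243 * 0.167772
= 879.6294


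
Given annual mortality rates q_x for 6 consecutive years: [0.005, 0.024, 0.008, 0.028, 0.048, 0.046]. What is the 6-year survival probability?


p_k = 1 - q_k for each year
Survival = product of (1 - q_k)
= 0.995 * 0.976 * 0.992 * 0.972 * 0.952 * 0.954
= 0.8504


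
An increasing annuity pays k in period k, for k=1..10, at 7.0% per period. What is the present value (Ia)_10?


(Ia)_n = sum_{k=1}^{n} k * v^k, v = 1/(1+i)
v = 0.934579
Sum computed term by term:
(Ia)_10 = 34.7391


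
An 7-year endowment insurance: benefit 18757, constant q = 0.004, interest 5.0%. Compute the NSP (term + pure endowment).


Term component = 429.2999
Pure endowment = 7_p_x * v^7 * benefit = 0.972334 * 0.710681 * 18757 = 12961.4519
NSP = 13390.7518


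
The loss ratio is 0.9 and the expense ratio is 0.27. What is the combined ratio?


Combined ratio = loss ratio + expense ratio
= 0.9 + 0.27
= 1.17


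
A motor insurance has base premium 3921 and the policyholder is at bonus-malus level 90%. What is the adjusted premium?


adjusted = base * BM_level / 100
= 3921 * 90 / 100
= 3921 * 0.9
= 3528.9


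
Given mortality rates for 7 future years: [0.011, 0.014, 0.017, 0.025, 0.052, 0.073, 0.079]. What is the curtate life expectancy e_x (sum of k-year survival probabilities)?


e_x = sum_{k=1}^{n} k_p_x
k_p_x values:
  1_p_x = 0.989
  2_p_x = 0.975154
  3_p_x = 0.958576
  4_p_x = 0.934612
  5_p_x = 0.886012
  6_p_x = 0.821333
  7_p_x = 0.756448
e_x = 6.3211


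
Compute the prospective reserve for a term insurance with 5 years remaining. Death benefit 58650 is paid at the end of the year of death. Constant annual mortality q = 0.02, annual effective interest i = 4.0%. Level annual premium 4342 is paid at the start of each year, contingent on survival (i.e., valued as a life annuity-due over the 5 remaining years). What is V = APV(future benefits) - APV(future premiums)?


v = 1/(1+i) = 0.961538
APV(future benefits) per unit = sum_{k=0}^{4} k_p_x * q * v^(k+1) = 0.085681
APV(future benefits) = 58650 * 0.085681 = 5025.1905
Life annuity-due factor ä_{x:5} = sum_{k=0}^{4} k_p_x * v^k = 4.455412
APV(future premiums) = 4342 * 4.455412 = 19345.3985
V = 5025.1905 - 19345.3985
= -14320.208


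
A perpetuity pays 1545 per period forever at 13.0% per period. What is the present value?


PV = PMT / i
= 1545 / 0.13
= 11884.6154


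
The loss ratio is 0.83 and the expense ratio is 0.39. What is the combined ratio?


Combined ratio = loss ratio + expense ratio
= 0.83 + 0.39
= 1.22


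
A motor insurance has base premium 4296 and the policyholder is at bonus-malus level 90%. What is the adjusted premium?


adjusted = base * BM_level / 100
= 4296 * 90 / 100
= 4296 * 0.9
= 3866.4


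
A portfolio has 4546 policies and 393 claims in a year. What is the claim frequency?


frequency = claims / policies
= 393 / 4546
= 0.0864


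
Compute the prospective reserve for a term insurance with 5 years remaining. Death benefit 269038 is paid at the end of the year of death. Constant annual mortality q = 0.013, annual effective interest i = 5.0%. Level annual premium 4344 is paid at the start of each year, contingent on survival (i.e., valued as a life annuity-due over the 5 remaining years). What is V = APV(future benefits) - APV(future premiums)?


v = 1/(1+i) = 0.952381
APV(future benefits) per unit = sum_{k=0}^{4} k_p_x * q * v^(k+1) = 0.054909
APV(future benefits) = 269038 * 0.054909 = 14772.5252
Life annuity-due factor ä_{x:5} = sum_{k=0}^{4} k_p_x * v^k = 4.434933
APV(future premiums) = 4344 * 4.434933 = 19265.3488
V = 14772.5252 - 19265.3488
= -4492.8236


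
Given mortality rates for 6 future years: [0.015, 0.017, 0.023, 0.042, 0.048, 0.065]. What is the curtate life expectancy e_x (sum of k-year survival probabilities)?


e_x = sum_{k=1}^{n} k_p_x
k_p_x values:
  1_p_x = 0.985
  2_p_x = 0.968255
  3_p_x = 0.945985
  4_p_x = 0.906254
  5_p_x = 0.862754
  6_p_x = 0.806675
e_x = 5.4749


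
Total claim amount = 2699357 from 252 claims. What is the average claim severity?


severity = total / number
= 2699357 / 252
= 10711.7341


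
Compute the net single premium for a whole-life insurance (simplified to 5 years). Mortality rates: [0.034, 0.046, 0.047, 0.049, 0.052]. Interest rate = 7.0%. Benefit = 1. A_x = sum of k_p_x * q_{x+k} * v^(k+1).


v = 0.934579
Year 0: k_p_x=1.0, q=0.034, term=0.031776
Year 1: k_p_x=0.966, q=0.046, term=0.038812
Year 2: k_p_x=0.921564, q=0.047, term=0.035357
Year 3: k_p_x=0.87825, q=0.049, term=0.032831
Year 4: k_p_x=0.835216, q=0.052, term=0.030966
A_x = 0.1697


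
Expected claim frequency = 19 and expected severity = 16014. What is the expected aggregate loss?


E[S] = E[N] * E[X]
= 19 * 16014
= 304266


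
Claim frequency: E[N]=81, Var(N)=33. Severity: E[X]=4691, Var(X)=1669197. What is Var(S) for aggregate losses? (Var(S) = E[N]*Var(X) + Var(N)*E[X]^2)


Var(S) = E[N]*Var(X) + Var(N)*E[X]^2
= 81*1669197 + 33*4691^2
= 135204957 + 726180873
= 8.6139e+08


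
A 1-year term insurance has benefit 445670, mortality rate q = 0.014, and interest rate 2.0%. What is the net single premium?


NSP = benefit * q * v
v = 1/(1+i) = 0.980392
NSP = 445670 * 0.014 * 0.980392
= 6117.0392


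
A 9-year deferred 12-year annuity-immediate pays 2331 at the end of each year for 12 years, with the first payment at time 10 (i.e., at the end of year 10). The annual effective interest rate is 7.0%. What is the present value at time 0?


PV at time 9 of the 12-year annuity-immediate:
a_n = 2331 * (1-(1+0.07)^(-12))/0.07 = 18514.4018
Discount back 9 years to time 0:
PV = 18514.4018 * (1+0.07)^(-9)
= 18514.4018 * 0.543934
= 10070.6078


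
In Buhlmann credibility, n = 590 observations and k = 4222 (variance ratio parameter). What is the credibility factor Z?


Z = n / (n + k)
= 590 / (590 + 4222)
= 590 / 4812
= 0.1226


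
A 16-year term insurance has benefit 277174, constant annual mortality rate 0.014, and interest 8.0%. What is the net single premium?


NSP = benefit * sum_{k=0}^{n-1} k_p_x * q * v^(k+1)
With constant q=0.014, v=0.925926
Sum = 0.114242
NSP = 277174 * 0.114242
= 31665.0399


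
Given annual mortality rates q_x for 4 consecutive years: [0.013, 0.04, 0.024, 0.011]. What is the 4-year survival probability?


p_k = 1 - q_k for each year
Survival = product of (1 - q_k)
= 0.987 * 0.96 * 0.976 * 0.989
= 0.9146


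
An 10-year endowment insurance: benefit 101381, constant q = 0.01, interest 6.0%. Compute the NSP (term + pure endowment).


Term component = 7169.0527
Pure endowment = 10_p_x * v^10 * benefit = 0.904382 * 0.558395 * 101381 = 51197.6308
NSP = 58366.6835


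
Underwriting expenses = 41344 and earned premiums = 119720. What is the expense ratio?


Expense ratio = expenses / premiums
= 41344 / 119720
= 0.3453


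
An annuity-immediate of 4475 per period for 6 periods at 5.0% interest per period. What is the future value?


FV = PMT * ((1+i)^n - 1) / i
= 4475 * ((1.05)^6 - 1) / 0.05
= 4475 * (1.340096 - 1) / 0.05
= 30438.5598


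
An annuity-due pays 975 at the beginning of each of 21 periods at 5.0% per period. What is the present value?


PV_due = PMT * (1-(1+i)^(-n))/i * (1+i)
PV_immediate = 12500.6239
PV_due = 12500.6239 * 1.05
= 13125.6551


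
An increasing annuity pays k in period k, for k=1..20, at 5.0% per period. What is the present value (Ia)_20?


(Ia)_n = sum_{k=1}^{n} k * v^k, v = 1/(1+i)
v = 0.952381
Sum computed term by term:
(Ia)_20 = 110.9506


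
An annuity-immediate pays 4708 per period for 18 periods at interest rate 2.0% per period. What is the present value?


PV = PMT * (1 - (1+i)^(-n)) / i
= 4708 * (1 - (1+0.02)^(-18)) / 0.02
= 4708 * (1 - 0.700159) / 0.02
= 4708 * 14.992031
= 70582.4831


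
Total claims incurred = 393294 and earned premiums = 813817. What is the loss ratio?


Loss ratio = claims / premiums
= 393294 / 813817
= 0.4833


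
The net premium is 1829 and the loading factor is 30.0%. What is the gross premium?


Gross = net * (1 + loading)
= 1829 * (1 + 0.3)
= 1829 * 1.3
= 2377.7


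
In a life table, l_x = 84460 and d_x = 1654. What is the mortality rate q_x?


q_x = d_x / l_x
= 1654 / 84460
= 0.0196


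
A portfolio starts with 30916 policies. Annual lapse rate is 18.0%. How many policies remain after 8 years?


remaining = initial * (1 - lapse)^years
= 30916 * (1 - 0.18)^8
= 30916 * 0.204414
= 6319.6659


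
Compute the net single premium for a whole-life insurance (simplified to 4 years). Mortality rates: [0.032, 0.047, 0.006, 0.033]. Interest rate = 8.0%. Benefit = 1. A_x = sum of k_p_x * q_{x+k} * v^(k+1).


v = 0.925926
Year 0: k_p_x=1.0, q=0.032, term=0.02963
Year 1: k_p_x=0.968, q=0.047, term=0.039005
Year 2: k_p_x=0.922504, q=0.006, term=0.004394
Year 3: k_p_x=0.916969, q=0.033, term=0.022242
A_x = 0.0953


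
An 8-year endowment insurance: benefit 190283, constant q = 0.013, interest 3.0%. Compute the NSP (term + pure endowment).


Term component = 16628.266
Pure endowment = 8_p_x * v^8 * benefit = 0.900611 * 0.789409 * 190283 = 135281.8126
NSP = 151910.0786


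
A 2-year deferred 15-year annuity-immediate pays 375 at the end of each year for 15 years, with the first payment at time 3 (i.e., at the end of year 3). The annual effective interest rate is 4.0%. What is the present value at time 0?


PV at time 2 of the 15-year annuity-immediate:
a_n = 375 * (1-(1+0.04)^(-15))/0.04 = 4169.3953
Discount back 2 years to time 0:
PV = 4169.3953 * (1+0.04)^(-2)
= 4169.3953 * 0.924556
= 3854.8403


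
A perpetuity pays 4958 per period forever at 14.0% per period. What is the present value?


PV = PMT / i
= 4958 / 0.14
= 35414.2857


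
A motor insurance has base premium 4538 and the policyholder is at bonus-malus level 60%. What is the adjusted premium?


adjusted = base * BM_level / 100
= 4538 * 60 / 100
= 4538 * 0.6
= 2722.8


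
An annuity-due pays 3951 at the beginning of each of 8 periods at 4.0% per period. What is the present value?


PV_due = PMT * (1-(1+i)^(-n))/i * (1+i)
PV_immediate = 26601.075
PV_due = 26601.075 * 1.04
= 27665.118


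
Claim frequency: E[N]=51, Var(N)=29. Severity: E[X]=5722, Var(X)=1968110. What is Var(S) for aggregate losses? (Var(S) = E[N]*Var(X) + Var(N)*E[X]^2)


Var(S) = E[N]*Var(X) + Var(N)*E[X]^2
= 51*1968110 + 29*5722^2
= 100373610 + 949497236
= 1.0499e+09


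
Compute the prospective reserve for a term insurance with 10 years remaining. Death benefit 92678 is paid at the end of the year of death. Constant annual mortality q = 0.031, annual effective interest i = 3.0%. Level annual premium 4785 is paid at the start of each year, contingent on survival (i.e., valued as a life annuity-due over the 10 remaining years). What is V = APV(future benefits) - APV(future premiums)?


v = 1/(1+i) = 0.970874
APV(future benefits) per unit = sum_{k=0}^{9} k_p_x * q * v^(k+1) = 0.232204
APV(future benefits) = 92678 * 0.232204 = 21520.2168
Life annuity-due factor ä_{x:10} = sum_{k=0}^{9} k_p_x * v^k = 7.71517
APV(future premiums) = 4785 * 7.71517 = 36917.0902
V = 21520.2168 - 36917.0902
= -15396.8734


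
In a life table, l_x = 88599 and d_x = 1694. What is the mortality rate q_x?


q_x = d_x / l_x
= 1694 / 88599
= 0.0191


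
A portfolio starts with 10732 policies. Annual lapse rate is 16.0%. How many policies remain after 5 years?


remaining = initial * (1 - lapse)^years
= 10732 * (1 - 0.16)^5
= 10732 * 0.418212
= 4488.2506


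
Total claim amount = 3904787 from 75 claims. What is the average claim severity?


severity = total / number
= 3904787 / 75
= 52063.8267


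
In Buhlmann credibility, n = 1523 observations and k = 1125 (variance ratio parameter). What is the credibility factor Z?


Z = n / (n + k)
= 1523 / (1523 + 1125)
= 1523 / 2648
= 0.5752


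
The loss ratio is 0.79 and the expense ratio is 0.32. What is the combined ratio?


Combined ratio = loss ratio + expense ratio
= 0.79 + 0.32
= 1.11


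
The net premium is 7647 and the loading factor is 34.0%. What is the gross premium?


Gross = net * (1 + loading)
= 7647 * (1 + 0.34)
= 7647 * 1.34
= 10246.98


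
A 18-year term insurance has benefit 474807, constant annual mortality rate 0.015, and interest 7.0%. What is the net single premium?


NSP = benefit * sum_{k=0}^{n-1} k_p_x * q * v^(k+1)
With constant q=0.015, v=0.934579
Sum = 0.136695
NSP = 474807 * 0.136695
= 64903.7484


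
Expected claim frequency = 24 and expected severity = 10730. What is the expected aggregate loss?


E[S] = E[N] * E[X]
= 24 * 10730
= 257520


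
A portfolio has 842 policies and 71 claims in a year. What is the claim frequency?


frequency = claims / policies
= 71 / 842
= 0.0843


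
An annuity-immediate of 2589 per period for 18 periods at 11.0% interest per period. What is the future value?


FV = PMT * ((1+i)^n - 1) / i
= 2589 * ((1.11)^18 - 1) / 0.11
= 2589 * (6.543553 - 1) / 0.11
= 130475.077


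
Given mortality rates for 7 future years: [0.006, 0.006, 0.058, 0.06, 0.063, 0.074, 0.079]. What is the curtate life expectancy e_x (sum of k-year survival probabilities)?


e_x = sum_{k=1}^{n} k_p_x
k_p_x values:
  1_p_x = 0.994
  2_p_x = 0.988036
  3_p_x = 0.93073
  4_p_x = 0.874886
  5_p_x = 0.819768
  6_p_x = 0.759105
  7_p_x = 0.699136
e_x = 6.0657


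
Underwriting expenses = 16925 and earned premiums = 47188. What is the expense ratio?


Expense ratio = expenses / premiums
= 16925 / 47188
= 0.3587


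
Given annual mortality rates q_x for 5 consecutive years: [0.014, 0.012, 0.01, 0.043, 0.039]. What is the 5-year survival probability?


p_k = 1 - q_k for each year
Survival = product of (1 - q_k)
= 0.986 * 0.988 * 0.99 * 0.957 * 0.961
= 0.887


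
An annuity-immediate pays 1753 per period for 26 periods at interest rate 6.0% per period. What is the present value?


PV = PMT * (1 - (1+i)^(-n)) / i
= 1753 * (1 - (1+0.06)^(-26)) / 0.06
= 1753 * (1 - 0.21981) / 0.06
= 1753 * 13.003166
= 22794.5503


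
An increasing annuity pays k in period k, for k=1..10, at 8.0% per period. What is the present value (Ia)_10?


(Ia)_n = sum_{k=1}^{n} k * v^k, v = 1/(1+i)
v = 0.925926
Sum computed term by term:
(Ia)_10 = 32.6869


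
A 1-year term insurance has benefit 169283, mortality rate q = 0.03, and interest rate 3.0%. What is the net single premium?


NSP = benefit * q * v
v = 1/(1+i) = 0.970874
NSP = 169283 * 0.03 * 0.970874
= 4930.5728


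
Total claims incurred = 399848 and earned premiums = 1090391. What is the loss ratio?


Loss ratio = claims / premiums
= 399848 / 1090391
= 0.3667


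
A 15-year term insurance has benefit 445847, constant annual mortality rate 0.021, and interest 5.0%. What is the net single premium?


NSP = benefit * sum_{k=0}^{n-1} k_p_x * q * v^(k+1)
With constant q=0.021, v=0.952381
Sum = 0.192293
NSP = 445847 * 0.192293
= 85733.4164


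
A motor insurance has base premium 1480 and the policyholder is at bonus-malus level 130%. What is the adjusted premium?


adjusted = base * BM_level / 100
= 1480 * 130 / 100
= 1480 * 1.3
= 1924.0


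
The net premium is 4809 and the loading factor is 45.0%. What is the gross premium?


Gross = net * (1 + loading)
= 4809 * (1 + 0.45)
= 4809 * 1.45
= 6973.05


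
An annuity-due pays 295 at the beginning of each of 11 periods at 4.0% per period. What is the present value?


PV_due = PMT * (1-(1+i)^(-n))/i * (1+i)
PV_immediate = 2584.3406
PV_due = 2584.3406 * 1.04
= 2687.7143


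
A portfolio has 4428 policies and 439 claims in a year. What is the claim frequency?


frequency = claims / policies
= 439 / 4428
= 0.0991


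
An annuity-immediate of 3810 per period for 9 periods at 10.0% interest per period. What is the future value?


FV = PMT * ((1+i)^n - 1) / i
= 3810 * ((1.1)^9 - 1) / 0.1
= 3810 * (2.357948 - 1) / 0.1
= 51737.807


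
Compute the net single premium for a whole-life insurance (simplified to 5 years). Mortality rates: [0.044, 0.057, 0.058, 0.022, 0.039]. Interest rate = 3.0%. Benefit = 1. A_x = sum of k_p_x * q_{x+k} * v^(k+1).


v = 0.970874
Year 0: k_p_x=1.0, q=0.044, term=0.042718
Year 1: k_p_x=0.956, q=0.057, term=0.051364
Year 2: k_p_x=0.901508, q=0.058, term=0.04785
Year 3: k_p_x=0.849221, q=0.022, term=0.016599
Year 4: k_p_x=0.830538, q=0.039, term=0.027941
A_x = 0.1865


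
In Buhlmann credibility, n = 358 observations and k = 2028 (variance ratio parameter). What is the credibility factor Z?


Z = n / (n + k)
= 358 / (358 + 2028)
= 358 / 2386
= 0.15


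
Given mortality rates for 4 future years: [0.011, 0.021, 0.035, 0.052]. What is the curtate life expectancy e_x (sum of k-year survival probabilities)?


e_x = sum_{k=1}^{n} k_p_x
k_p_x values:
  1_p_x = 0.989
  2_p_x = 0.968231
  3_p_x = 0.934343
  4_p_x = 0.885757
e_x = 3.7773


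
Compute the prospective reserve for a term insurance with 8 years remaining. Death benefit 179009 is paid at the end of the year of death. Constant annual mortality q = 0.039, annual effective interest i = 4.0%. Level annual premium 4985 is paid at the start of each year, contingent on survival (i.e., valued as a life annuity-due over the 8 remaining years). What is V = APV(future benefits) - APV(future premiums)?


v = 1/(1+i) = 0.961538
APV(future benefits) per unit = sum_{k=0}^{7} k_p_x * q * v^(k+1) = 0.231274
APV(future benefits) = 179009 * 0.231274 = 41400.2112
Life annuity-due factor ä_{x:8} = sum_{k=0}^{7} k_p_x * v^k = 6.167319
APV(future premiums) = 4985 * 6.167319 = 30744.0859
V = 41400.2112 - 30744.0859
= 10656.1253


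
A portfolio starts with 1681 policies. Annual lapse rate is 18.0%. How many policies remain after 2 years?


remaining = initial * (1 - lapse)^years
= 1681 * (1 - 0.18)^2
= 1681 * 0.6724
= 1130.3044


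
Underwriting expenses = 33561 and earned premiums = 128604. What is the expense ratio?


Expense ratio = expenses / premiums
= 33561 / 128604
= 0.261


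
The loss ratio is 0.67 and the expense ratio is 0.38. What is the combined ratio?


Combined ratio = loss ratio + expense ratio
= 0.67 + 0.38
= 1.05


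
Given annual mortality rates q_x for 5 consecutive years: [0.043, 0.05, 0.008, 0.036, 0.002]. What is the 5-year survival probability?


p_k = 1 - q_k for each year
Survival = product of (1 - q_k)
= 0.957 * 0.95 * 0.992 * 0.964 * 0.998
= 0.8677


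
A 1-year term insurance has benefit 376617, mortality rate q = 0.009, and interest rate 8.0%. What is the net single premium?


NSP = benefit * q * v
v = 1/(1+i) = 0.925926
NSP = 376617 * 0.009 * 0.925926
= 3138.475


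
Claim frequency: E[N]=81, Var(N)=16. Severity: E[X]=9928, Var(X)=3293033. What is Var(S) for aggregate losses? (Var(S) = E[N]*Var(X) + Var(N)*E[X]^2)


Var(S) = E[N]*Var(X) + Var(N)*E[X]^2
= 81*3293033 + 16*9928^2
= 266735673 + 1577042944
= 1.8438e+09


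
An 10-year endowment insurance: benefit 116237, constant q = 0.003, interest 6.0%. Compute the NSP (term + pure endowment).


Term component = 2535.8082
Pure endowment = 10_p_x * v^10 * benefit = 0.970402 * 0.558395 * 116237 = 62985.0275
NSP = 65520.8357


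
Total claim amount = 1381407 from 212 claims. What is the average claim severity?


severity = total / number
= 1381407 / 212
= 6516.0708


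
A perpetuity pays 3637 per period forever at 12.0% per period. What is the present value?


PV = PMT / i
= 3637 / 0.12
= 30308.3333


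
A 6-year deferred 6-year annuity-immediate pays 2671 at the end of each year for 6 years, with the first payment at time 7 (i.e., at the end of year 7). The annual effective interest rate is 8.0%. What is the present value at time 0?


PV at time 6 of the 6-year annuity-immediate:
a_n = 2671 * (1-(1+0.08)^(-6))/0.08 = 12347.7116
Discount back 6 years to time 0:
PV = 12347.7116 * (1+0.08)^(-6)
= 12347.7116 * 0.63017
= 7781.1528


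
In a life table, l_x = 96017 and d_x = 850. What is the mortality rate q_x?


q_x = d_x / l_x
= 850 / 96017
= 0.0089


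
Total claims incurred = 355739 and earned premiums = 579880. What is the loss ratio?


Loss ratio = claims / premiums
= 355739 / 579880
= 0.6135


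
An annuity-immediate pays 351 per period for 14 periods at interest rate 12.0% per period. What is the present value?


PV = PMT * (1 - (1+i)^(-n)) / i
= 351 * (1 - (1+0.12)^(-14)) / 0.12
= 351 * (1 - 0.20462) / 0.12
= 351 * 6.628168
= 2326.487


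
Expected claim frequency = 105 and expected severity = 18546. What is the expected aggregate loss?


E[S] = E[N] * E[X]
= 105 * 18546
= 1.9473e+06


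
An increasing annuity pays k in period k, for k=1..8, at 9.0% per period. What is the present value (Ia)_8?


(Ia)_n = sum_{k=1}^{n} k * v^k, v = 1/(1+i)
v = 0.917431
Sum computed term by term:
(Ia)_8 = 22.4225


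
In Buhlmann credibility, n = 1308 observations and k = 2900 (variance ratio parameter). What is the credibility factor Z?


Z = n / (n + k)
= 1308 / (1308 + 2900)
= 1308 / 4208
= 0.3108


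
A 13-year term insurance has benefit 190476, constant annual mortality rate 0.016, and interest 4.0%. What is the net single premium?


NSP = benefit * sum_{k=0}^{n-1} k_p_x * q * v^(k+1)
With constant q=0.016, v=0.961538
Sum = 0.14658
NSP = 190476 * 0.14658
= 27919.9317


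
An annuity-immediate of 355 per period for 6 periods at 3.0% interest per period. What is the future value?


FV = PMT * ((1+i)^n - 1) / i
= 355 * ((1.03)^6 - 1) / 0.03
= 355 * (1.194052 - 1) / 0.03
= 2296.2855


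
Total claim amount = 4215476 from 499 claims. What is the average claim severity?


severity = total / number
= 4215476 / 499
= 8447.8477


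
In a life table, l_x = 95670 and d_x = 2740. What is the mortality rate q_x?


q_x = d_x / l_x
= 2740 / 95670
= 0.0286


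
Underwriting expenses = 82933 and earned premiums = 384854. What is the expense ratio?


Expense ratio = expenses / premiums
= 82933 / 384854
= 0.2155


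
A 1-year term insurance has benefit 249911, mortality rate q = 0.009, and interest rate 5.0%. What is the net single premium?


NSP = benefit * q * v
v = 1/(1+i) = 0.952381
NSP = 249911 * 0.009 * 0.952381
= 2142.0943


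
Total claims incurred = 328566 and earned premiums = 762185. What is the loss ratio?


Loss ratio = claims / premiums
= 328566 / 762185
= 0.4311


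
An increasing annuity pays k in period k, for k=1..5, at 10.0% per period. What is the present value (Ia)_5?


(Ia)_n = sum_{k=1}^{n} k * v^k, v = 1/(1+i)
v = 0.909091
Sum computed term by term:
(Ia)_5 = 10.6526


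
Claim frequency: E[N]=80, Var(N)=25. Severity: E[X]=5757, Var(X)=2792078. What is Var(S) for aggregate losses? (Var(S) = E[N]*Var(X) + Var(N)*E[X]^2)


Var(S) = E[N]*Var(X) + Var(N)*E[X]^2
= 80*2792078 + 25*5757^2
= 223366240 + 828576225
= 1.0519e+09


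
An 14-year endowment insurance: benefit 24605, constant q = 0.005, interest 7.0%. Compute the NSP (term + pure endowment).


Term component = 1047.2956
Pure endowment = 14_p_x * v^14 * benefit = 0.93223 * 0.387817 * 24605 = 8895.5665
NSP = 9942.8621


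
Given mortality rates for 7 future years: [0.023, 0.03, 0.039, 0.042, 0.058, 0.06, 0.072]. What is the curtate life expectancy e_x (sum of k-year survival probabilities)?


e_x = sum_{k=1}^{n} k_p_x
k_p_x values:
  1_p_x = 0.977
  2_p_x = 0.94769
  3_p_x = 0.91073
  4_p_x = 0.872479
  5_p_x = 0.821876
  6_p_x = 0.772563
  7_p_x = 0.716939
e_x = 6.0193


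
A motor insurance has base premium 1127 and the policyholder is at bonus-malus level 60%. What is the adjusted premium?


adjusted = base * BM_level / 100
= 1127 * 60 / 100
= 1127 * 0.6
= 676.2


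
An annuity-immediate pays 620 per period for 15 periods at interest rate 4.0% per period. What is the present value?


PV = PMT * (1 - (1+i)^(-n)) / i
= 620 * (1 - (1+0.04)^(-15)) / 0.04
= 620 * (1 - 0.555265) / 0.04
= 620 * 11.118387
= 6893.4002


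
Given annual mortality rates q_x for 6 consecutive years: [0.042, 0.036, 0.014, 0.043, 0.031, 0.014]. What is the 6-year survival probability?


p_k = 1 - q_k for each year
Survival = product of (1 - q_k)
= 0.958 * 0.964 * 0.986 * 0.957 * 0.969 * 0.986
= 0.8326


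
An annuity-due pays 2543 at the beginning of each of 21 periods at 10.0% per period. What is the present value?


PV_due = PMT * (1-(1+i)^(-n))/i * (1+i)
PV_immediate = 21993.6296
PV_due = 21993.6296 * 1.1
= 24192.9925


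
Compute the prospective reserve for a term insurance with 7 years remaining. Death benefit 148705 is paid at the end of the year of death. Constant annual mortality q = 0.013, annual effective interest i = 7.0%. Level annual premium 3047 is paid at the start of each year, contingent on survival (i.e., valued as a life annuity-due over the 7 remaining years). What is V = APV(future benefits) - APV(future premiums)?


v = 1/(1+i) = 0.934579
APV(future benefits) per unit = sum_{k=0}^{6} k_p_x * q * v^(k+1) = 0.067625
APV(future benefits) = 148705 * 0.067625 = 10056.129
Life annuity-due factor ä_{x:7} = sum_{k=0}^{6} k_p_x * v^k = 5.566032
APV(future premiums) = 3047 * 5.566032 = 16959.6992
V = 10056.129 - 16959.6992
= -6903.5702


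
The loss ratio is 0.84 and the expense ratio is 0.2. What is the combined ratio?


Combined ratio = loss ratio + expense ratio
= 0.84 + 0.2
= 1.04


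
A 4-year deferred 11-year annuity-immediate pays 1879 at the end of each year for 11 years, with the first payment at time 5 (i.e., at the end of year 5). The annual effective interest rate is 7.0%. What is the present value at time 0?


PV at time 4 of the 11-year annuity-immediate:
a_n = 1879 * (1-(1+0.07)^(-11))/0.07 = 14090.0091
Discount back 4 years to time 0:
PV = 14090.0091 * (1+0.07)^(-4)
= 14090.0091 * 0.762895
= 10749.2005


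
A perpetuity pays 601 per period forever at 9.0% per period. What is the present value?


PV = PMT / i
= 601 / 0.09
= 6677.7778


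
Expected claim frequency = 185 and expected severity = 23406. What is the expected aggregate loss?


E[S] = E[N] * E[X]
= 185 * 23406
= 4.3301e+06


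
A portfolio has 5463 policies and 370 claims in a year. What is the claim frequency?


frequency = claims / policies
= 370 / 5463
= 0.0677


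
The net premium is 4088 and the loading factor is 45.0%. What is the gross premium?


Gross = net * (1 + loading)
= 4088 * (1 + 0.45)
= 4088 * 1.45
= 5927.6


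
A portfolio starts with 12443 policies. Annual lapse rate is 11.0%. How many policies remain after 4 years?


remaining = initial * (1 - lapse)^years
= 12443 * (1 - 0.11)^4
= 12443 * 0.627422
= 7807.017


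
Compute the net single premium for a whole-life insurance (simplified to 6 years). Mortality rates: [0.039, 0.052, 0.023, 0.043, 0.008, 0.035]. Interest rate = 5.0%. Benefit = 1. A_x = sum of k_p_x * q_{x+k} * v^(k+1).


v = 0.952381
Year 0: k_p_x=1.0, q=0.039, term=0.037143
Year 1: k_p_x=0.961, q=0.052, term=0.045326
Year 2: k_p_x=0.911028, q=0.023, term=0.018101
Year 3: k_p_x=0.890074, q=0.043, term=0.031487
Year 4: k_p_x=0.851801, q=0.008, term=0.005339
Year 5: k_p_x=0.844987, q=0.035, term=0.022069
A_x = 0.1595


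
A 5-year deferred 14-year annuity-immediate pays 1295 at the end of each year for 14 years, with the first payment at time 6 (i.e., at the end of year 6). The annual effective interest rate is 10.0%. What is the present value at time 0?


PV at time 5 of the 14-year annuity-immediate:
a_n = 1295 * (1-(1+0.1)^(-14))/0.1 = 9539.8603
Discount back 5 years to time 0:
PV = 9539.8603 * (1+0.1)^(-5)
= 9539.8603 * 0.620921
= 5923.5027


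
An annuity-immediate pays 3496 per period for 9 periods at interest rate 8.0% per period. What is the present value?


PV = PMT * (1 - (1+i)^(-n)) / i
= 3496 * (1 - (1+0.08)^(-9)) / 0.08
= 3496 * (1 - 0.500249) / 0.08
= 3496 * 6.246888
= 21839.1201


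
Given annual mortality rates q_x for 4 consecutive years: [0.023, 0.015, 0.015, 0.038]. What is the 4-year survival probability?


p_k = 1 - q_k for each year
Survival = product of (1 - q_k)
= 0.977 * 0.985 * 0.985 * 0.962
= 0.9119


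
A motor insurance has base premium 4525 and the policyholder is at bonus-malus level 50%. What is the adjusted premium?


adjusted = base * BM_level / 100
= 4525 * 50 / 100
= 4525 * 0.5
= 2262.5


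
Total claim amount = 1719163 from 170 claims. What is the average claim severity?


severity = total / number
= 1719163 / 170
= 10112.7235


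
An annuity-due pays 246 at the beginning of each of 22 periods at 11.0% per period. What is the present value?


PV_due = PMT * (1-(1+i)^(-n))/i * (1+i)
PV_immediate = 2011.2318
PV_due = 2011.2318 * 1.11
= 2232.4673


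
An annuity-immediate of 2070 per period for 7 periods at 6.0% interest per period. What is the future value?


FV = PMT * ((1+i)^n - 1) / i
= 2070 * ((1.06)^7 - 1) / 0.06
= 2070 * (1.50363 - 1) / 0.06
= 17375.2439


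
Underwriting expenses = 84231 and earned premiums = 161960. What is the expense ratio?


Expense ratio = expenses / premiums
= 84231 / 161960
= 0.5201


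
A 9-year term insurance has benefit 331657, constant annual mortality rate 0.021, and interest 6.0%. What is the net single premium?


NSP = benefit * sum_{k=0}^{n-1} k_p_x * q * v^(k+1)
With constant q=0.021, v=0.943396
Sum = 0.132487
NSP = 331657 * 0.132487
= 43940.0972


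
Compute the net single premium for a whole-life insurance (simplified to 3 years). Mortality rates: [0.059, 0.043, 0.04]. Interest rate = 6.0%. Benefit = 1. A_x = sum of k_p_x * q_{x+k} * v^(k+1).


v = 0.943396
Year 0: k_p_x=1.0, q=0.059, term=0.05566
Year 1: k_p_x=0.941, q=0.043, term=0.036012
Year 2: k_p_x=0.900537, q=0.04, term=0.030244
A_x = 0.1219


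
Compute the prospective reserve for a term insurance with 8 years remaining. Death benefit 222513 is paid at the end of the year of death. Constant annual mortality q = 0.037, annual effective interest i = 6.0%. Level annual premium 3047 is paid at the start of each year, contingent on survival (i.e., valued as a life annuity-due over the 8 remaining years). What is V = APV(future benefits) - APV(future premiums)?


v = 1/(1+i) = 0.943396
APV(future benefits) per unit = sum_{k=0}^{7} k_p_x * q * v^(k+1) = 0.204435
APV(future benefits) = 222513 * 0.204435 = 45489.4691
Life annuity-due factor ä_{x:8} = sum_{k=0}^{7} k_p_x * v^k = 5.85679
APV(future premiums) = 3047 * 5.85679 = 17845.6378
V = 45489.4691 - 17845.6378
= 27643.8313


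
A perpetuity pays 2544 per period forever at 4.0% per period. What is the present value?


PV = PMT / i
= 2544 / 0.04
= 63600.0


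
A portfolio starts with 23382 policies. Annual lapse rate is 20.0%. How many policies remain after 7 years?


remaining = initial * (1 - lapse)^years
= 23382 * (1 - 0.2)^7
= 23382 * 0.209715
= 4903.5608


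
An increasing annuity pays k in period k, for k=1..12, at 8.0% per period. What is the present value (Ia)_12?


(Ia)_n = sum_{k=1}^{n} k * v^k, v = 1/(1+i)
v = 0.925926
Sum computed term by term:
(Ia)_12 = 42.17


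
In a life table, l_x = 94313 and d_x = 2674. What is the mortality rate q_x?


q_x = d_x / l_x
= 2674 / 94313
= 0.0284


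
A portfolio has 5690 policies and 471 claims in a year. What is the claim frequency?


frequency = claims / policies
= 471 / 5690
= 0.0828


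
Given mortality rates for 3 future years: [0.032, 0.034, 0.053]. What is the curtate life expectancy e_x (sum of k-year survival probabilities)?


e_x = sum_{k=1}^{n} k_p_x
k_p_x values:
  1_p_x = 0.968
  2_p_x = 0.935088
  3_p_x = 0.885528
e_x = 2.7886


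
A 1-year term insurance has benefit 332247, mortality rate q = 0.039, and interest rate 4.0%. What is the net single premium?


NSP = benefit * q * v
v = 1/(1+i) = 0.961538
NSP = 332247 * 0.039 * 0.961538
= 12459.2625


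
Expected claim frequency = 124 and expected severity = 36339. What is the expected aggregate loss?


E[S] = E[N] * E[X]
= 124 * 36339
= 4.5060e+06


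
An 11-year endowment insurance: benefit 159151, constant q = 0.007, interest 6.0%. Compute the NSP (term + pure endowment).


Term component = 8519.7895
Pure endowment = 11_p_x * v^11 * benefit = 0.925639 * 0.526788 * 159151 = 77604.4432
NSP = 86124.2327


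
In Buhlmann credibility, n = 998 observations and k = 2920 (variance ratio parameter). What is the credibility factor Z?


Z = n / (n + k)
= 998 / (998 + 2920)
= 998 / 3918
= 0.2547
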